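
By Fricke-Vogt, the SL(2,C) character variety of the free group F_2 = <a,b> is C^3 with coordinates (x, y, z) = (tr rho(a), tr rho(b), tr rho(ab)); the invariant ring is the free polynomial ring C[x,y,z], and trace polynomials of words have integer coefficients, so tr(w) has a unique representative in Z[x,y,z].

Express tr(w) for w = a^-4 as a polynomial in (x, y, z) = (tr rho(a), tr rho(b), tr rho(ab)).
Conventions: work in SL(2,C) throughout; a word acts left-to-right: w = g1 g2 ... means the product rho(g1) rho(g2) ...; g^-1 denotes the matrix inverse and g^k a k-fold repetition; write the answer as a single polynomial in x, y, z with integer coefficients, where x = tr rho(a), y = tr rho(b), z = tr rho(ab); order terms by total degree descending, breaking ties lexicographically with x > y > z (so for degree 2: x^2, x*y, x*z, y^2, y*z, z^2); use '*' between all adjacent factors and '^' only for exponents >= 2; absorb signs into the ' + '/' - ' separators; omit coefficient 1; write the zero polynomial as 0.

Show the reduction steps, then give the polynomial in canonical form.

trace(a^-1) = trace(a) = x
trace(a^-2) = trace(a^-1)*trace(a) - trace(1) = x^2 - 2
trace(a^-3) = trace(a^-2)*trace(a) - trace(a^-1) = x^3 - 3*x
trace(a^-4) = trace(a^-3)*trace(a) - trace(a^-2) = x^4 - 4*x^2 + 2

x^4 - 4*x^2 + 2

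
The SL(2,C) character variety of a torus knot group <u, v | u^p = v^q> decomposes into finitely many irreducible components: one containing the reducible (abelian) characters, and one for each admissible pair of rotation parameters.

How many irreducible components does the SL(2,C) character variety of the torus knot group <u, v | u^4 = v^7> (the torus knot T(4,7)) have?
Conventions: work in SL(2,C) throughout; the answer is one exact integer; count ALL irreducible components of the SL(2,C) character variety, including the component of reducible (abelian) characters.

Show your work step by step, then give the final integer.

For T(4,7): irreducibility forces the central element u^4 = v^7 to one of +I, -I.
This locks tr(u) to 2*cos(pi*alpha/4), alpha in 1..3, and tr(v) to 2*cos(pi*beta/7), beta in 1..6, on each component of irreducible characters.
Consistency of u^4 = (-1)^alpha I with v^7 = (-1)^beta I forces alpha = beta (mod 2).
Counting: 2 odd alphas x 3 odd betas + 1 even alphas x 3 even betas = 6 + 3 = 9.
That is 9 components of irreducible characters, and with the reducible (abelian) component the total is 10.

10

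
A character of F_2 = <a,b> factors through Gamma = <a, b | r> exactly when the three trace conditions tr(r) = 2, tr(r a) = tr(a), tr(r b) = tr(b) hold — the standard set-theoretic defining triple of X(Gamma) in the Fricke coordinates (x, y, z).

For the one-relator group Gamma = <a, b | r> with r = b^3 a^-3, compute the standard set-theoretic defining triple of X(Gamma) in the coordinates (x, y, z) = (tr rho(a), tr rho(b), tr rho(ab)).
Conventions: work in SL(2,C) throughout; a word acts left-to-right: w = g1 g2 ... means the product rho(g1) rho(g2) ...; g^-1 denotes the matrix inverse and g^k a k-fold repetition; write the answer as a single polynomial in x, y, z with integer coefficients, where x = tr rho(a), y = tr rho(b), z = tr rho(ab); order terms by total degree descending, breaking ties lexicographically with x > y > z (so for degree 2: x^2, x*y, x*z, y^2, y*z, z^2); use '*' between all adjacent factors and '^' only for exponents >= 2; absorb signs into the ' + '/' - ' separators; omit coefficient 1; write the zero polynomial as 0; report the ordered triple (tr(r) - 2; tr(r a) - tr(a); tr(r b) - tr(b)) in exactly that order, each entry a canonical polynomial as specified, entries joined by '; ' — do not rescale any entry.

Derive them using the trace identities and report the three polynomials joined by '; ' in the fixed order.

tr(b^2) = tr(b)*tr(b) - tr(1) = y^2 - 2
tr(b^3) = tr(b)*tr(b^2) - tr(b) = y^3 - 3*y
tr(a b^2) = tr(b)*tr(a b) - tr(a) = y*z - x
next, tr(b^3 a) = tr(b)*tr(a b^2) - tr(a b) = y^2*z - x*y - z
tr(a^-1 b^3) = tr(b^3)*tr(a) - tr(b^3 a) = x*y^3 - y^2*z - 2*x*y + z
tr(b^3 a^-2) = tr(a^-1 b^3)*tr(a) - tr(a^-1 b^3 a) = x^2*y^3 - x*y^2*z - 2*x^2*y - y^3 + x*z + 3*y
and tr(b^3 a^-3) = tr(b^3 a^-2)*tr(a) - tr(b^3 a^-1) = x^3*y^3 - x^2*y^2*z - 2*x^3*y - 2*x*y^3 + x^2*z + y^2*z + 5*x*y - z
next, tr(b^4) = tr(b)*tr(b^3) - tr(b^2) = y^4 - 4*y^2 + 2
tr(b^4 a) = tr(b)*tr(b a b^2) - tr(b a b) = y^3*z - x*y^2 - 2*y*z + x
next, tr(b^4 a^-1) = tr(b^4)*tr(a) - tr(b^4 a) = x*y^4 - y^3*z - 3*x*y^2 + 2*y*z + x
next, tr(a^-2 b^4) = tr(b^4 a^-1)*tr(a) - tr(b^4) = x^2*y^4 - x*y^3*z - 3*x^2*y^2 - y^4 + 2*x*y*z + x^2 + 4*y^2 - 2
next, tr(b^3 a^-3 b) = tr(a^-2 b^4)*tr(a) - tr(a^-2 b^4 a) = x^3*y^4 - x^2*y^3*z - 3*x^3*y^2 - 2*x*y^4 + 2*x^2*y*z + y^3*z + x^3 + 7*x*y^2 - 2*y*z - 3*x
assemble the triple (tr(r) - 2; tr(r a) - x; tr(r b) - y)

x^3*y^3 - x^2*y^2*z - 2*x^3*y - 2*x*y^3 + x^2*z + y^2*z + 5*x*y - z - 2; x^2*y^3 - x*y^2*z - 2*x^2*y - y^3 + x*z - x + 3*y; x^3*y^4 - x^2*y^3*z - 3*x^3*y^2 - 2*x*y^4 + 2*x^2*y*z + y^3*z + x^3 + 7*x*y^2 - 2*y*z - 3*x - y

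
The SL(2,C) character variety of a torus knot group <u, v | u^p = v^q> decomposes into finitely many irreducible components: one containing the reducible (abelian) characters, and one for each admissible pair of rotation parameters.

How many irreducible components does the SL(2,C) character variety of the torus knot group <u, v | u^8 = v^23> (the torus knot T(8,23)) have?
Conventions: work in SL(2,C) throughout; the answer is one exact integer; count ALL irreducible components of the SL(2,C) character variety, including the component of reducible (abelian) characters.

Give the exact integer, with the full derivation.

In the torus knot group T(8,23), u^8 = v^23 is central, so an irreducible representation sends it to +I or -I (Schur).
On an irreducible component, tr(u) is locked at 2*cos(pi*alpha/8) for some alpha in 1..7, and tr(v) at 2*cos(pi*beta/23) for some beta in 1..22.
Consistency of u^8 = (-1)^alpha I with v^23 = (-1)^beta I forces alpha = beta (mod 2).
count pairs: odd alpha (4 choices) x odd beta (11), plus even alpha (3) x even beta (11): 4*11 + 3*11 = 77.
That is 77 components of irreducible characters, and with the reducible (abelian) component the total is 78.

78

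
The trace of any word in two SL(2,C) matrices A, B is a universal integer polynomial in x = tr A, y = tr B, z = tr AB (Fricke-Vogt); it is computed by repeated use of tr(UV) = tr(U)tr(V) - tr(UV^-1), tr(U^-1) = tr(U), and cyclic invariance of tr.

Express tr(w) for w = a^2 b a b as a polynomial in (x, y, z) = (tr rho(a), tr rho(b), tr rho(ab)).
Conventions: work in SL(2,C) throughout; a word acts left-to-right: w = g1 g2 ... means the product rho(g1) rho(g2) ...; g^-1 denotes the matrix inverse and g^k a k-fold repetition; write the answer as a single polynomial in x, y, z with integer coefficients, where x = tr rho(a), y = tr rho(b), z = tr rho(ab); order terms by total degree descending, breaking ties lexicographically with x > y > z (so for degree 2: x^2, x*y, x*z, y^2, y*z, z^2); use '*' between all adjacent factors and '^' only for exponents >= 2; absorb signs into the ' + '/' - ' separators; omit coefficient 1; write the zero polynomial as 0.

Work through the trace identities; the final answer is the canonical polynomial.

x*z^2 - y*z - x

apply: trace(b a b a) = trace(b a) * trace(b a) - trace(1)  (split on b) = z^2 - 2
trace(b a b) = trace(b) * trace(a b) - trace(a)  (reduce the b square) = y*z - x
use: trace(a^2 b a b) = trace(a) * trace(b a b a) - trace(b a b)  (reduce the a square) = x*z^2 - y*z - x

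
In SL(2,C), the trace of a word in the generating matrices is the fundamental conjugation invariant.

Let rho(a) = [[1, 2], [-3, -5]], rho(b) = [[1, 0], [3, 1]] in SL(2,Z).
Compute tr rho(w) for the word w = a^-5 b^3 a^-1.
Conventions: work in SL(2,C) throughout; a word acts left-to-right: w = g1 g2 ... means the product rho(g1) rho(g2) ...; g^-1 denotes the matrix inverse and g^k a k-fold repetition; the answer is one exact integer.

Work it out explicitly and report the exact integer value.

16742

rho(a^-1) = [[-5, -2], [3, 1]]
... * rho(a^-1) = [[-5, -2], [3, 1]]  ->  [[19, 8], [-12, -5]]
... * rho(a^-1) = [[-5, -2], [3, 1]]  ->  [[-71, -30], [45, 19]]
... * rho(a^-1) = [[-5, -2], [3, 1]]  ->  [[265, 112], [-168, -71]]
... * rho(a^-1) = [[-5, -2], [3, 1]]  ->  [[-989, -418], [627, 265]]
... * rho(b) = [[1, 0], [3, 1]]  ->  [[-2243, -418], [1422, 265]]
... * rho(b) = [[1, 0], [3, 1]]  ->  [[-3497, -418], [2217, 265]]
... * rho(b) = [[1, 0], [3, 1]]  ->  [[-4751, -418], [3012, 265]]
... * rho(a^-1) = [[-5, -2], [3, 1]]  ->  [[22501, 9084], [-14265, -5759]]
tr = 22501 + -5759 = 16742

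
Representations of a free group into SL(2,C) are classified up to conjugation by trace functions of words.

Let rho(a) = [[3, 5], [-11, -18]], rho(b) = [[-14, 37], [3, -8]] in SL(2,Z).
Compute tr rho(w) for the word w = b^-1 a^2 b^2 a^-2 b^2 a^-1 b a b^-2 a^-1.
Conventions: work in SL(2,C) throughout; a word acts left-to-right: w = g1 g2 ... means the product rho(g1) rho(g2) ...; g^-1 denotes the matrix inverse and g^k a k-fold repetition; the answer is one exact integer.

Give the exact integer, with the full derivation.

rho(b^-1) = [[-8, -37], [-3, -14]]
... * rho(a) = [[3, 5], [-11, -18]]  ->  [[383, 626], [145, 237]]
... * rho(a) = [[3, 5], [-11, -18]]  ->  [[-5737, -9353], [-2172, -3541]]
... * rho(b) = [[-14, 37], [3, -8]]  ->  [[52259, -137445], [19785, -52036]]
... * rho(b) = [[-14, 37], [3, -8]]  ->  [[-1143961, 3033143], [-433098, 1148333]]
... * rho(a^-1) = [[-18, -5], [11, 3]]  ->  [[53955871, 14819234], [20427427, 5610489]]
... * rho(a^-1) = [[-18, -5], [11, 3]]  ->  [[-808194104, -225321653], [-305978307, -85305668]]
... * rho(b) = [[-14, 37], [3, -8]]  ->  [[10638752497, -28100608624], [4027779294, -10638752015]]
... * rho(b) = [[-14, 37], [3, -8]]  ->  [[-233244360830, 618438711381], [-88305166161, 234137849998]]
... * rho(a^-1) = [[-18, -5], [11, 3]]  ->  [[11001224320131, 3021537938293], [4165009340876, 1143939380799]]
... * rho(b) = [[-14, 37], [3, -8]]  ->  [[-144952526666955, 382872996338503], [-54878312629867, 144953830566020]]
... * rho(a) = [[3, 5], [-11, -18]]  ->  [[-4646460539724398, -7616476567427829], [-1759127074115821, -2883560513337695]]
... * rho(b^-1) = [[-8, -37], [-3, -14]]  ->  [[60021114020078671, 278549711913792332], [22723698132939653, 105457548929013107]]
... * rho(b^-1) = [[-8, -37], [-3, -14]]  ->  [[-1315818047902006364, -6120477185536003475], [-498162231850556545, -2317182515924950659]]
... * rho(a^-1) = [[-18, -5], [11, 3]]  ->  [[-43640524178659923673, -11782341317097978605], [-16522087501864439439, -4460736388522069252]]
tr = -43640524178659923673 + -4460736388522069252 = -48101260567181992925

-48101260567181992925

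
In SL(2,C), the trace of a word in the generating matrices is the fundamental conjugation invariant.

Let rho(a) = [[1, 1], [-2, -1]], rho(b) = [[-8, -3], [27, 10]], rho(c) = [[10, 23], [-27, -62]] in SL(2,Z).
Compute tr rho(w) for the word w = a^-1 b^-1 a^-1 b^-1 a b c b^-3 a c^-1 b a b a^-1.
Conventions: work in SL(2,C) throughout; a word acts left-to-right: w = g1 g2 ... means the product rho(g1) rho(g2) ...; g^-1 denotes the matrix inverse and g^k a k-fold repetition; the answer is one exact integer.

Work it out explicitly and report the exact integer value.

-327

rho(a^-1) = [[-1, -1], [2, 1]]
... * rho(b^-1) = [[10, 3], [-27, -8]]  ->  [[17, 5], [-7, -2]]
... * rho(a^-1) = [[-1, -1], [2, 1]]  ->  [[-7, -12], [3, 5]]
... * rho(b^-1) = [[10, 3], [-27, -8]]  ->  [[254, 75], [-105, -31]]
... * rho(a) = [[1, 1], [-2, -1]]  ->  [[104, 179], [-43, -74]]
... * rho(b) = [[-8, -3], [27, 10]]  ->  [[4001, 1478], [-1654, -611]]
... * rho(c) = [[10, 23], [-27, -62]]  ->  [[104, 387], [-43, -160]]
... * rho(b^-1) = [[10, 3], [-27, -8]]  ->  [[-9409, -2784], [3890, 1151]]
... * rho(b^-1) = [[10, 3], [-27, -8]]  ->  [[-18922, -5955], [7823, 2462]]
... * rho(b^-1) = [[10, 3], [-27, -8]]  ->  [[-28435, -9126], [11756, 3773]]
... * rho(a) = [[1, 1], [-2, -1]]  ->  [[-10183, -19309], [4210, 7983]]
... * rho(c^-1) = [[-62, -23], [27, 10]]  ->  [[110003, 41119], [-45479, -17000]]
... * rho(b) = [[-8, -3], [27, 10]]  ->  [[230189, 81181], [-95168, -33563]]
... * rho(a) = [[1, 1], [-2, -1]]  ->  [[67827, 149008], [-28042, -61605]]
... * rho(b) = [[-8, -3], [27, 10]]  ->  [[3480600, 1286599], [-1438999, -531924]]
... * rho(a^-1) = [[-1, -1], [2, 1]]  ->  [[-907402, -2194001], [375151, 907075]]
tr = -907402 + 907075 = -327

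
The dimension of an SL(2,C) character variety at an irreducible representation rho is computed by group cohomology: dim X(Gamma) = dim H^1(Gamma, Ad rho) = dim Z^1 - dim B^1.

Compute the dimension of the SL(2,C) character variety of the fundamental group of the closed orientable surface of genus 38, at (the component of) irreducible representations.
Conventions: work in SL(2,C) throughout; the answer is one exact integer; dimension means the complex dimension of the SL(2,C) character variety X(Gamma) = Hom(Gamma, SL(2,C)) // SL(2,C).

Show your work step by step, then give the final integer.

The genus-38 surface group: 2g = 76 generators, one relator prod [a_i, b_i].
Unconstrained cocycle data is one sl_2 vector per generator (228 dimensions), cut by the relator condition d_2(z) = 0.
d_2 is surjective at irreducible rho (its cokernel H^2 is dual to H^0 = 0), so dim Z^1 = 228 - 3 = 225.
Coboundaries contribute dim B^1 = 3 (injective at irreducible rho).
dim H^1 = 225 - 3 = 222 = dim X.

222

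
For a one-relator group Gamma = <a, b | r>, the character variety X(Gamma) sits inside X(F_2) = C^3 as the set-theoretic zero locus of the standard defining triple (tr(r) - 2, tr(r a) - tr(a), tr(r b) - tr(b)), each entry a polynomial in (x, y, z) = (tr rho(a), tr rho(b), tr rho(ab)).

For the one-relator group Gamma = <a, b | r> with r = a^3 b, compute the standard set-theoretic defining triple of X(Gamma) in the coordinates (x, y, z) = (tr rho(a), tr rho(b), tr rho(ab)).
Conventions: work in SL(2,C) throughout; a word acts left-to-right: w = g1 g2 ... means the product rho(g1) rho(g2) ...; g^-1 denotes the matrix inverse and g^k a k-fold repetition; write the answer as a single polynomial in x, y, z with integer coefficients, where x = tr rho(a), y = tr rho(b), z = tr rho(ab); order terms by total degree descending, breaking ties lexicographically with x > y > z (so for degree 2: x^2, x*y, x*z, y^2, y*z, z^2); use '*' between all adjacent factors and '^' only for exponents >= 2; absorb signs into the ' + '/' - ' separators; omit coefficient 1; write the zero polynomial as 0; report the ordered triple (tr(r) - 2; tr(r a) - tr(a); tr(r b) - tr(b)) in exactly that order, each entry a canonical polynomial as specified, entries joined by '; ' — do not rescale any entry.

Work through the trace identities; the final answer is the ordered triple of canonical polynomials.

x^2*z - x*y - z - 2; x^3*z - x^2*y - 2*x*z - x + y; x^2*y*z - x^3 - x*y^2 - y*z + 3*x - y

trace(a b a) = trace(a) * trace(b a) - trace(b)  (reduce the a square) = x*z - y
trace(a^3 b) = trace(a) * trace(a b a) - trace(a b)  (reduce the a square) = x^2*z - x*y - z
trace(a^3 b a) = trace(a) * trace(b a^3) - trace(b a^2)  (reduce the a square) = x^3*z - x^2*y - 2*x*z + y
and trace(a^2) = trace(a) * trace(a) - trace(1) = x^2 - 2
trace(b^2 a^2) = trace(b) * trace(a^2 b) - trace(a^2) = x*y*z - x^2 - y^2 + 2
trace(b^2 a) = trace(b) * trace(a b) - trace(a) = y*z - x
and trace(a^3 b^2) = trace(a) * trace(b^2 a^2) - trace(b^2 a) = x^2*y*z - x^3 - x*y^2 - y*z + 3*x
assemble the triple (trace(r) - 2; trace(r a) - x; trace(r b) - y)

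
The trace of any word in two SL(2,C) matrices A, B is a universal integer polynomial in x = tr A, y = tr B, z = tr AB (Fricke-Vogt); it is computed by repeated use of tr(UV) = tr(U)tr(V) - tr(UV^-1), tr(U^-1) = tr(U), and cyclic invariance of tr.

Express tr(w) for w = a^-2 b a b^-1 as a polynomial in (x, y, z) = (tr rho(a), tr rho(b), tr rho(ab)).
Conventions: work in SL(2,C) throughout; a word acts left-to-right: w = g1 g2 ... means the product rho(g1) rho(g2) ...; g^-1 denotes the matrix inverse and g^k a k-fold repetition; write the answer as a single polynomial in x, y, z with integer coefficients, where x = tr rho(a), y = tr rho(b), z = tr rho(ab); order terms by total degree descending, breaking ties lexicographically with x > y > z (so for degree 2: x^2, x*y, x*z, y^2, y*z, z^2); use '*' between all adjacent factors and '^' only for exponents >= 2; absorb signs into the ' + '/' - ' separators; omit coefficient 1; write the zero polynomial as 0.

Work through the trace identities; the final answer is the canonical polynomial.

trace(a^-1 b) = trace(b) * trace(a) - trace(b a)  (eliminate a^-1) = x*y - z
trace(b a b) = trace(b) * trace(a b) - trace(a)  (reduce the b square) = y*z - x
trace(b a b a) = trace(b a) * trace(b a) - trace(1)  (split on b) = z^2 - 2
trace(b a b a^-1) = trace(b a b) * trace(a) - trace(b a b a)  (eliminate a^-1) = x*y*z - x^2 - z^2 + 2
trace(a^-2 b a b) = trace(b a b a^-1) * trace(a) - trace(b a b)  (eliminate a^-1) = x^2*y*z - x^3 - x*z^2 - y*z + 3*x
trace(a^-2 b a b^-1) = trace(a^-2 b a) * trace(b) - trace(a^-2 b a b)  (eliminate b^-1) = -x^2*y*z + x^3 + x*y^2 + x*z^2 - 3*x

-x^2*y*z + x^3 + x*y^2 + x*z^2 - 3*x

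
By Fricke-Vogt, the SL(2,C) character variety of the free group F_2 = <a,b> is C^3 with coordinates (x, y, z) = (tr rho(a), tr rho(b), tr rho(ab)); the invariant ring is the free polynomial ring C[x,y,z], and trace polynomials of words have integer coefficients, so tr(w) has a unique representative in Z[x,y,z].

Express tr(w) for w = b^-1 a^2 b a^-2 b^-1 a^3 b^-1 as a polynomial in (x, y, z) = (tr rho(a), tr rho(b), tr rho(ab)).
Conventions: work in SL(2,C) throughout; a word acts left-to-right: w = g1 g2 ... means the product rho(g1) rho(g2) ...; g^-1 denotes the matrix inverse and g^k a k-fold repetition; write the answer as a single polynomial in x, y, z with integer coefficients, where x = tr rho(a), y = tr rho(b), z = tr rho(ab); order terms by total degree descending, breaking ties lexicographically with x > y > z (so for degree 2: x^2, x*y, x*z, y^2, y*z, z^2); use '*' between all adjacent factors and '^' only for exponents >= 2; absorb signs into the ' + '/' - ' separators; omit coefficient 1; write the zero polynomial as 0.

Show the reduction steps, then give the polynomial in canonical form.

and trace(b a^2) = trace(a) * trace(b a) - trace(b) = x*z - y
and trace(a^2 b a) = trace(a) * trace(b a^2) - trace(b a) = x^2*z - x*y - z
trace(b a b a) = trace(a b) * trace(a b) - trace(1)   [split at repeated a] = z^2 - 2
next, trace(b a b) = trace(b) * trace(a b) - trace(a) = y*z - x
and trace(a^2 b a b) = trace(a) * trace(b a b a) - trace(b a b) = x*z^2 - y*z - x
and trace(a^2 b a b^-1) = trace(a^2 b a) * trace(b) - trace(a^2 b a b) = x^2*y*z - x*y^2 - x*z^2 + x
next, trace(a b^-2 a^2 b) = trace(a^2 b a b^-1) * trace(b) - trace(a^2 b a) = x^2*y^2*z - x*y^3 - x*y*z^2 - x^2*z + 2*x*y + z
and trace(a^2) = trace(a) * trace(a) - trace(1) = x^2 - 2
and trace(a b^2 a) = trace(b) * trace(a^2 b) - trace(a^2) = x*y*z - x^2 - y^2 + 2
next, trace(a^2 b^2 a) = trace(a) * trace(a b^2 a) - trace(a b^2) = x^2*y*z - x^3 - x*y^2 - y*z + 3*x
and trace(a^2 b^2 a^2) = trace(a) * trace(a^2 b^2 a) - trace(a^2 b^2) = x^3*y*z - x^4 - x^2*y^2 - 2*x*y*z + 4*x^2 + y^2 - 2
trace(a^2 b^2 a^3) = trace(a) * trace(a^2 b^2 a^2) - trace(a^2 b^2 a) = x^4*y*z - x^5 - x^3*y^2 - 3*x^2*y*z + 5*x^3 + 2*x*y^2 + y*z - 5*x
and trace(a^3 b a b) = trace(a) * trace(a b a b a) - trace(a b a b) = x^2*z^2 - x*y*z - x^2 - z^2 + 2
and trace(a^3 b a) = trace(a) * trace(a^2 b a) - trace(a^2 b) = x^3*z - x^2*y - 2*x*z + y
trace(b^2 a^3 b a) = trace(b) * trace(a^3 b a b) - trace(a^3 b a) = x^2*y*z^2 - x^3*z - x*y^2*z - y*z^2 + 2*x*z + y
trace(b^2 a^3 b) = trace(b) * trace(b a^3 b) - trace(b a^3) = x^2*y^2*z - x^3*y - x*y^3 - x^2*z - y^2*z + 4*x*y + z
next, trace(a^2 b^2 a^3 b) = trace(a) * trace(b^2 a^3 b a) - trace(b^2 a^3 b) = x^3*y*z^2 - x^4*z - 2*x^2*y^2*z + x^3*y + x*y^3 - x*y*z^2 + 3*x^2*z + y^2*z - 3*x*y - z
next, trace(b^-1 a^2 b^2 a^3) = trace(a^2 b^2 a^3) * trace(b) - trace(a^2 b^2 a^3 b) = x^4*y^2*z - x^5*y - x^3*y^3 - x^3*y*z^2 + x^4*z - x^2*y^2*z + 4*x^3*y + x*y^3 + x*y*z^2 - 3*x^2*z - 2*x*y + z
trace(b a^3 b^-2 a^2 b) = trace(b^-1 a^2 b^2 a^3) * trace(b) - trace(b^-1 a^2 b^2 a^3 b) = x^4*y^3*z - x^5*y^2 - x^3*y^4 - x^3*y^2*z^2 - x^2*y^3*z + x^5 + 5*x^3*y^2 + x*y^4 + x*y^2*z^2 - 5*x^3 - 4*x*y^2 + 5*x
trace(b a b a^4) = trace(a) * trace(b a b a^3) - trace(b a b a^2) = x^3*z^2 - x^2*y*z - x^3 - 2*x*z^2 + y*z + 3*x
and trace(a^2 b a b a^3) = trace(a) * trace(b a b a^4) - trace(b a b a^3) = x^4*z^2 - x^3*y*z - x^4 - 3*x^2*z^2 + 2*x*y*z + 4*x^2 + z^2 - 2
trace(b a b a b a) = trace(b a b a) * trace(b a) - trace(a b)   [split at repeated b] = z^3 - 3*z
trace(b a b a b) = trace(b) * trace(a b a b) - trace(a b a) = y*z^2 - x*z - y
and trace(b a b a^2 b a) = trace(a) * trace(b a b a b a) - trace(b a b a b) = x*z^3 - y*z^2 - 2*x*z + y
trace(b a b a^2 b) = trace(b) * trace(a b a^2 b) - trace(a b a^2) = x*y*z^2 - x^2*z - y^2*z + z
trace(b a^2 b a b a^2) = trace(a) * trace(b a b a^2 b a) - trace(b a b a^2 b) = x^2*z^3 - 2*x*y*z^2 - x^2*z + y^2*z + x*y - z
next, trace(a^2 b a b a^3 b) = trace(a) * trace(b a^2 b a b a^2) - trace(b a^2 b a b a) = x^3*z^3 - 2*x^2*y*z^2 - x^3*z + x*y^2*z - x*z^3 + x^2*y + y*z^2 + x*z - y
and trace(b^-1 a^2 b a b a^3) = trace(a^2 b a b a^3) * trace(b) - trace(a^2 b a b a^3 b) = x^4*y*z^2 - x^3*y^2*z - x^3*z^3 - x^4*y - x^2*y*z^2 + x^3*z + x*y^2*z + x*z^3 + 3*x^2*y - x*z - y
trace(b a^3 b^-2 a^2 b a) = trace(b^-1 a^2 b a b a^3) * trace(b) - trace(b^-1 a^2 b a b a^3 b) = x^4*y^2*z^2 - x^3*y^3*z - x^3*y*z^3 - x^4*y^2 - x^4*z^2 - x^2*y^2*z^2 + 2*x^3*y*z + x*y^3*z + x*y*z^3 + x^4 + 3*x^2*y^2 + 3*x^2*z^2 - 3*x*y*z - 4*x^2 - y^2 - z^2 + 2
trace(a^-1 b a^3 b^-2 a^2 b) = trace(b a^3 b^-2 a^2 b) * trace(a) - trace(b a^3 b^-2 a^2 b a) = x^5*y^3*z - x^6*y^2 - x^4*y^4 - 2*x^4*y^2*z^2 + x^3*y*z^3 + x^6 + 6*x^4*y^2 + x^4*z^2 + x^2*y^4 + 2*x^2*y^2*z^2 - 2*x^3*y*z - x*y^3*z - x*y*z^3 - 6*x^4 - 7*x^2*y^2 - 3*x^2*z^2 + 3*x*y*z + 9*x^2 + y^2 + z^2 - 2
next, trace(a^3 b^-2 a^2 b a^-2 b) = trace(a^-1 b a^3 b^-2 a^2 b) * trace(a) - trace(a^-1 b a^3 b^-2 a^2 b a) = x^6*y^3*z - x^7*y^2 - x^5*y^4 - 2*x^5*y^2*z^2 - x^4*y^3*z + x^4*y*z^3 + x^7 + 7*x^5*y^2 + x^5*z^2 + 2*x^3*y^4 + 3*x^3*y^2*z^2 - 2*x^4*y*z - x^2*y*z^3 - 7*x^5 - 12*x^3*y^2 - 3*x^3*z^2 - x*y^4 - x*y^2*z^2 + 3*x^2*y*z + 14*x^3 + 5*x*y^2 + x*z^2 - 7*x
trace(b^-1 a^2 b a^-2 b^-1 a^3 b^-1) = trace(a^3 b^-2 a^2 b a^-2) * trace(b) - trace(a^3 b^-2 a^2 b a^-2 b) = -x^6*y^3*z + x^7*y^2 + x^5*y^4 + 2*x^5*y^2*z^2 + x^4*y^3*z - x^4*y*z^3 - x^7 - 7*x^5*y^2 - x^5*z^2 - 2*x^3*y^4 - 3*x^3*y^2*z^2 + 2*x^4*y*z + x^2*y^3*z + x^2*y*z^3 + 7*x^5 + 12*x^3*y^2 + 3*x^3*z^2 - 4*x^2*y*z - 14*x^3 - 3*x*y^2 - x*z^2 + y*z + 7*x

-x^6*y^3*z + x^7*y^2 + x^5*y^4 + 2*x^5*y^2*z^2 + x^4*y^3*z - x^4*y*z^3 - x^7 - 7*x^5*y^2 - x^5*z^2 - 2*x^3*y^4 - 3*x^3*y^2*z^2 + 2*x^4*y*z + x^2*y^3*z + x^2*y*z^3 + 7*x^5 + 12*x^3*y^2 + 3*x^3*z^2 - 4*x^2*y*z - 14*x^3 - 3*x*y^2 - x*z^2 + y*z + 7*x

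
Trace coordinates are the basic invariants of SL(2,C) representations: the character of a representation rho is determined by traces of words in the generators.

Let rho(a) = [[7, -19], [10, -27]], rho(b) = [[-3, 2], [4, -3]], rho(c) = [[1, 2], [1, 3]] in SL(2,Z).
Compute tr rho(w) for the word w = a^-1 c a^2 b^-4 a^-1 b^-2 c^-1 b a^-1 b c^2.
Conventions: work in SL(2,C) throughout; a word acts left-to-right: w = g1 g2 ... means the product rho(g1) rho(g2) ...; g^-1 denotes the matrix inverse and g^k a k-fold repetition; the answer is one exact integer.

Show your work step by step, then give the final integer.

-1668308848

rho(a^-1) = [[-27, 19], [-10, 7]]
... * rho(c) = [[1, 2], [1, 3]]  ->  [[-8, 3], [-3, 1]]
... * rho(a) = [[7, -19], [10, -27]]  ->  [[-26, 71], [-11, 30]]
... * rho(a) = [[7, -19], [10, -27]]  ->  [[528, -1423], [223, -601]]
... * rho(b^-1) = [[-3, -2], [-4, -3]]  ->  [[4108, 3213], [1735, 1357]]
... * rho(b^-1) = [[-3, -2], [-4, -3]]  ->  [[-25176, -17855], [-10633, -7541]]
... * rho(b^-1) = [[-3, -2], [-4, -3]]  ->  [[146948, 103917], [62063, 43889]]
... * rho(b^-1) = [[-3, -2], [-4, -3]]  ->  [[-856512, -605647], [-361745, -255793]]
... * rho(a^-1) = [[-27, 19], [-10, 7]]  ->  [[29182294, -20513257], [12325045, -8663706]]
... * rho(b^-1) = [[-3, -2], [-4, -3]]  ->  [[-5493854, 3175183], [-2320311, 1341028]]
... * rho(b^-1) = [[-3, -2], [-4, -3]]  ->  [[3780830, 1462159], [1596821, 617538]]
... * rho(c^-1) = [[3, -2], [-1, 1]]  ->  [[9880331, -6099501], [4172925, -2576104]]
... * rho(b) = [[-3, 2], [4, -3]]  ->  [[-54038997, 38059165], [-22823191, 16074162]]
... * rho(a^-1) = [[-27, 19], [-10, 7]]  ->  [[1078461269, -760326788], [455484537, -321121495]]
... * rho(b) = [[-3, 2], [4, -3]]  ->  [[-6276690959, 4437902902], [-2650939591, 1874333559]]
... * rho(c) = [[1, 2], [1, 3]]  ->  [[-1838788057, 760326788], [-776606032, 321121495]]
... * rho(c) = [[1, 2], [1, 3]]  ->  [[-1078461269, -1396595750], [-455484537, -589847579]]
tr = -1078461269 + -589847579 = -1668308848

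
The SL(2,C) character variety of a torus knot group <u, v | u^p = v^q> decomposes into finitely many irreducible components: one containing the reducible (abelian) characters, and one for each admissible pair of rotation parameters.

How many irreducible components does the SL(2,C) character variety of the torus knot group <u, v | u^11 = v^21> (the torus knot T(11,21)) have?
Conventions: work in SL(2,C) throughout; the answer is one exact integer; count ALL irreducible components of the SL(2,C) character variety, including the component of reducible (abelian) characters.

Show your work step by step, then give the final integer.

For T(11,21): irreducibility forces the central element u^11 = v^21 to one of +I, -I.
On an irreducible component, tr(u) is locked at 2*cos(pi*alpha/11) for some alpha in 1..10, and tr(v) at 2*cos(pi*beta/21) for some beta in 1..20.
The two central values (-1)^alpha I and (-1)^beta I must be the same matrix, so alpha and beta share a parity.
count pairs: odd alpha (5 choices) x odd beta (10), plus even alpha (5) x even beta (10): 5*10 + 5*10 = 100.
components with irreducible characters: 100; plus the single component of reducible (abelian) characters: total 101.

101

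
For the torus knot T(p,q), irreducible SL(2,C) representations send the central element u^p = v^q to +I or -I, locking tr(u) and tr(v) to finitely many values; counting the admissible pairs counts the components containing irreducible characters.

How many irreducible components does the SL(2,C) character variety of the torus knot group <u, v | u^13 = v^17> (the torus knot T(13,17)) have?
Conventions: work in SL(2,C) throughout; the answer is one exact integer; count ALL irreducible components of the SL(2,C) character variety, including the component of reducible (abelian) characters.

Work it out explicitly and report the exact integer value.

Gamma = < u, v | u^13 = v^17 > (torus knot T(13,17)); the central element u^13 = v^17 acts as +I or -I in any irreducible SL(2,C) representation.
This locks tr(u) to 2*cos(pi*alpha/13), alpha in 1..12, and tr(v) to 2*cos(pi*beta/17), beta in 1..16, on each component of irreducible characters.
The two central values (-1)^alpha I and (-1)^beta I must be the same matrix, so alpha and beta share a parity.
Counting: 6 odd alphas x 8 odd betas + 6 even alphas x 8 even betas = 48 + 48 = 96.
That is 96 components of irreducible characters, and with the reducible (abelian) component the total is 97.

97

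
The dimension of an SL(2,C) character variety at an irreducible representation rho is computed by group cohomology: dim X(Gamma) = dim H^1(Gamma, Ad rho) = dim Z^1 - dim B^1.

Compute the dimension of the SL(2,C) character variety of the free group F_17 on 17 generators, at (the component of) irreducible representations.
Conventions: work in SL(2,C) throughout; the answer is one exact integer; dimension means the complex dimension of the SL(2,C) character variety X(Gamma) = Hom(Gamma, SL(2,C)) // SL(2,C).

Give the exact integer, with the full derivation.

Here Gamma is free of rank 17 — no relator constrains a cocycle.
Z^1(Gamma, Ad rho) = (sl_2)^17: a cocycle is a free choice of one sl_2 vector per generator, so dim Z^1 = 3*17 = 51.
dim B^1 = 3: the coboundary map is injective because an irreducible image has centralizer 0 in sl_2.
Therefore dim X = 51 - 3 = 48.

48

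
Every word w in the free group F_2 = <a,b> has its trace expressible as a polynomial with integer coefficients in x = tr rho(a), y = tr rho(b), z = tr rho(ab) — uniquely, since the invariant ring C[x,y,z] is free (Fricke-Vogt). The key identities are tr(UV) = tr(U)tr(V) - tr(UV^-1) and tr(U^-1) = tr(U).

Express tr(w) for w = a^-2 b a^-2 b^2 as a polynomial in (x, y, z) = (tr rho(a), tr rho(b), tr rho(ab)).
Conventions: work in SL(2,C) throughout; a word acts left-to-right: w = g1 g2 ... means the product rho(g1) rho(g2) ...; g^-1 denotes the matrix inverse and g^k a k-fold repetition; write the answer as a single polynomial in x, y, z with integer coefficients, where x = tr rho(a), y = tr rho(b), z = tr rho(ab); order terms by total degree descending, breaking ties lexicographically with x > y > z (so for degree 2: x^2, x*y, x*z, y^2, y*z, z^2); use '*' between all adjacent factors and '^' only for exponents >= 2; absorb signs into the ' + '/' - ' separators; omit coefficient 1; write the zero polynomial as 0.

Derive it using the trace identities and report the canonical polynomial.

x^4*y^3 - 2*x^3*y^2*z - x^4*y - 2*x^2*y^3 + x^2*y*z^2 + x^3*z + 2*x*y^2*z + 3*x^2*y + y^3 - 2*x*z - 3*y

apply: trace(b^2) = trace(b)*trace(b) - trace(1) = y^2 - 2
apply: trace(b^3) = trace(b)*trace(b^2) - trace(b) = y^3 - 3*y
trace(a b^2) = trace(b)*trace(a b) - trace(a) = y*z - x
trace(b^3 a) = trace(b)*trace(a b^2) - trace(a b) = y^2*z - x*y - z
use: trace(b a^-1 b^2) = trace(b^3)*trace(a) - trace(b^3 a) = x*y^3 - y^2*z - 2*x*y + z
apply: trace(a b a b) = trace(a b)*trace(a b) - trace(1) = z^2 - 2
apply: trace(a b a) = trace(a)*trace(b a) - trace(b) = x*z - y
trace(b^2 a b a) = trace(b)*trace(a b a b) - trace(a b a) = y*z^2 - x*z - y
trace(b a^-1 b^2 a) = trace(b^2 a b)*trace(a) - trace(b^2 a b a) = x*y^2*z - x^2*y - y*z^2 + y
trace(a^-1 b^2 a^-1 b) = trace(b a^-1 b^2)*trace(a) - trace(b a^-1 b^2 a) = x^2*y^3 - 2*x*y^2*z - x^2*y + y*z^2 + x*z - y
apply: trace(b a^-2 b^2 a^-1) = trace(a^-1 b^2 a^-1 b)*trace(a) - trace(a^-1 b^2 a^-1 b a) = x^3*y^3 - 2*x^2*y^2*z - x^3*y - x*y^3 + x*y*z^2 + x^2*z + y^2*z + x*y - z
trace(b a^-2 b^2) = trace(b^3 a^-1)*trace(a) - trace(b^3) = x^2*y^3 - x*y^2*z - 2*x^2*y - y^3 + x*z + 3*y
use: trace(a^-2 b a^-2 b^2) = trace(b a^-2 b^2 a^-1)*trace(a) - trace(b a^-2 b^2) = x^4*y^3 - 2*x^3*y^2*z - x^4*y - 2*x^2*y^3 + x^2*y*z^2 + x^3*z + 2*x*y^2*z + 3*x^2*y + y^3 - 2*x*z - 3*y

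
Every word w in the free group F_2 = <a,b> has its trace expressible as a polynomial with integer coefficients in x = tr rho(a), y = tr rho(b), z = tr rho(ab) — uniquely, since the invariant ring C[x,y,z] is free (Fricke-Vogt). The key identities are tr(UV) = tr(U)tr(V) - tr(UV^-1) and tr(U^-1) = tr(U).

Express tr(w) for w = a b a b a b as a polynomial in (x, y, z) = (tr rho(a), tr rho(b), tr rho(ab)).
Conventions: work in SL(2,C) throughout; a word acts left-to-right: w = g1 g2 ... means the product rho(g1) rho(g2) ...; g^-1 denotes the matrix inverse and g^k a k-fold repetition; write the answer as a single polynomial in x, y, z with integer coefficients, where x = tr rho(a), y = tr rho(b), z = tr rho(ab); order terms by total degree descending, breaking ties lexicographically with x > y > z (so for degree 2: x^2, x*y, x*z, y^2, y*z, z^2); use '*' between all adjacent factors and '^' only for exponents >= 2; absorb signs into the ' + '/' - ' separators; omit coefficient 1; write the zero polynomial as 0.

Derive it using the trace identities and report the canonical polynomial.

z^3 - 3*z

apply: trace(b a b a) = trace(a b) trace(a b) - trace(1)   [split at repeated a] = z^2 - 2
apply: trace(a b a b a b) = trace(b a) trace(b a b a) - trace(b^-1 a^-1)   [split at repeated b] = z^3 - 3*z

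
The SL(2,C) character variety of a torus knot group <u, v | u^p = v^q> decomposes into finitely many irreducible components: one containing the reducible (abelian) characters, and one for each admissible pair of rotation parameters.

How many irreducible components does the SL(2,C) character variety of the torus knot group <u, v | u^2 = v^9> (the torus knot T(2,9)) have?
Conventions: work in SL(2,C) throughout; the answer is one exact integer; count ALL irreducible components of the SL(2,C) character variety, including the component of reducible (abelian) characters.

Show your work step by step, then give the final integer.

5

Gamma = < u, v | u^2 = v^9 > (torus knot T(2,9)); the central element u^2 = v^9 acts as +I or -I in any irreducible SL(2,C) representation.
So on each irreducible component the traces are pinned: tr(u) = 2*cos(pi*alpha/2) with 1 <= alpha <= 1, tr(v) = 2*cos(pi*beta/9) with 1 <= beta <= 8.
u^2 = (-1)^alpha I and v^9 = (-1)^beta I must agree, so alpha and beta have equal parity.
count pairs: odd alpha (1 choices) x odd beta (4), plus even alpha (0) x even beta (4): 1*4 + 0*4 = 4.
That is 4 components of irreducible characters, and with the reducible (abelian) component the total is 5.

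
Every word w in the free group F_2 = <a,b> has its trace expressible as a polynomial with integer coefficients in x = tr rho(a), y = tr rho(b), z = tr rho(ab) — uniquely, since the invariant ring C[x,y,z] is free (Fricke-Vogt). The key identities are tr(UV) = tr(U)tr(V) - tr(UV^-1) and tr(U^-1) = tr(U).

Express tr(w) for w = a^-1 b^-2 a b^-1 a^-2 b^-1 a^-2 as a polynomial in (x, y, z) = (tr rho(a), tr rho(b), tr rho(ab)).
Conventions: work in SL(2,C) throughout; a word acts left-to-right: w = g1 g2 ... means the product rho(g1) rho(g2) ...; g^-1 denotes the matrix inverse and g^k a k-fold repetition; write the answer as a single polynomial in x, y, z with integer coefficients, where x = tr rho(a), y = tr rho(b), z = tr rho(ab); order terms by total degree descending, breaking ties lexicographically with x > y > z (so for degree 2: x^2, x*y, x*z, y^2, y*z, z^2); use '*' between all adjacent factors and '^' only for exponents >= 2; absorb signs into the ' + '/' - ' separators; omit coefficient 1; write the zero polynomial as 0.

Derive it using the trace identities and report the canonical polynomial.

x^4*y^2*z^2 - x^5*y*z - 2*x^3*y^3*z - x^3*y*z^3 + x^4*y^2 + x^2*y^4 + x^2*y^2*z^2 + 4*x^3*y*z + x*y*z^3 - 4*x^2*y^2 - x^2*z^2 - y^2*z^2 + 2

tr(b^-1) = tr(b) = y
tr(a b a) = tr(a)*tr(b a) - tr(b)  (reduce the a square) = x*z - y
tr(a b a b) = tr(b a)*tr(b a) - tr(1)  (split on b) = z^2 - 2
tr(b a b^-1 a) = tr(a b a)*tr(b) - tr(a b a b)  (eliminate b^-1) = x*y*z - y^2 - z^2 + 2
tr(a b^-1 a^-1 b) = tr(b a b^-1)*tr(a) - tr(b a b^-1 a)  (eliminate a^-1) = -x*y*z + x^2 + y^2 + z^2 - 2
tr(b^-1 a^-1 b^-1 a) = tr(a b^-1 a^-1)*tr(b) - tr(a b^-1 a^-1 b)  (eliminate b^-1) = x*y*z - x^2 - z^2 + 2
tr(a b^-2 a^-1 b^-1) = tr(b^-1 a^-1 b^-1 a)*tr(b) - tr(b^-1 a^-1 b^-1 a b)  (eliminate b^-1) = x*y^2*z - x^2*y - y*z^2 + y
tr(b^-2) = tr(b^-1)*tr(b) - tr(1)  (eliminate b^-1) = y^2 - 2
tr(a^-1 b^-2 a b^-2) = tr(a b^-2 a^-1 b^-1)*tr(b) - tr(a b^-2 a^-1)  (eliminate b^-1) = x*y^3*z - x^2*y^2 - y^2*z^2 + 2
tr(b^-1 a) = tr(a)*tr(b) - tr(a b)  (eliminate b^-1) = x*y - z
tr(a b^-2) = tr(b^-1 a)*tr(b) - tr(b^-1 a b)  (eliminate b^-1) = x*y^2 - y*z - x
tr(b^-3 a) = tr(a b^-2)*tr(b) - tr(a b^-1)  (eliminate b^-1) = x*y^3 - y^2*z - 2*x*y + z
tr(b^-2 a b^-2) = tr(b^-3 a)*tr(b) - tr(b^-3 a b)  (eliminate b^-1) = x*y^4 - y^3*z - 3*x*y^2 + 2*y*z + x
tr(b^-1 a^-2 b^-2 a b^-1) = tr(a^-1 b^-2 a b^-2)*tr(a) - tr(a^-1 b^-2 a b^-2 a)  (eliminate a^-1) = x^2*y^3*z - x^3*y^2 - x*y^4 - x*y^2*z^2 + y^3*z + 3*x*y^2 - 2*y*z + x
tr(a^-1 b^-2 a b) = tr(b^-1 a b a^-1)*tr(b) - tr(b^-1 a b a^-1 b)  (eliminate b^-1) = -x*y^2*z + x^2*y + y^3 + y*z^2 - 3*y
tr(a^-1 b^-2 a b^-1) = tr(a^-1 b^-2 a)*tr(b) - tr(a^-1 b^-2 a b)  (eliminate b^-1) = x*y^2*z - x^2*y - y*z^2 + y
tr(a^2) = tr(a)*tr(a) - tr(1)  (reduce the a square) = x^2 - 2
tr(a b^2 a) = tr(b)*tr(a^2 b) - tr(a^2)  (reduce the b square) = x*y*z - x^2 - y^2 + 2
tr(a b^2 a b) = tr(b)*tr(a b a b) - tr(a b a)  (reduce the b square) = y*z^2 - x*z - y
tr(b a b^-1 a b) = tr(a b^2 a)*tr(b) - tr(a b^2 a b)  (eliminate b^-1) = x*y^2*z - x^2*y - y^3 - y*z^2 + x*z + 3*y
tr(b a b) = tr(b)*tr(a b) - tr(a)  (reduce the b square) = y*z - x
tr(a b a b a) = tr(a)*tr(b a b a) - tr(b a b)  (reduce the a square) = x*z^2 - y*z - x
tr(a b a b a b) = tr(a b)*tr(a b a b) - tr(a^-1 b^-1)  (split on a) = z^3 - 3*z
tr(b a b^-1 a b a) = tr(a b a b a)*tr(b) - tr(a b a b a b)  (eliminate b^-1) = x*y*z^2 - y^2*z - z^3 - x*y + 3*z
tr(b a b^-1 a b a^-1) = tr(b a b^-1 a b)*tr(a) - tr(b a b^-1 a b a)  (eliminate a^-1) = x^2*y^2*z - x^3*y - x*y^3 - 2*x*y*z^2 + x^2*z + y^2*z + z^3 + 4*x*y - 3*z
tr(a b^-1 a b a^-2 b) = tr(b a b^-1 a b a^-1)*tr(a) - tr(b a b^-1 a b)  (eliminate a^-1) = x^3*y^2*z - x^4*y - x^2*y^3 - 2*x^2*y*z^2 + x^3*z + x*z^3 + 5*x^2*y + y^3 + y*z^2 - 4*x*z - 3*y
tr(a b^-1 a b a^-2 b^-1) = tr(a b^-1 a b a^-2)*tr(b) - tr(a b^-1 a b a^-2 b)  (eliminate b^-1) = -x^3*y^2*z + x^4*y + x^2*y^3 + 2*x^2*y*z^2 - x^3*z - x*y^2*z - x*z^3 - 4*x^2*y + 4*x*z + y
tr(a^-2 b^-2 a b^-1 a b) = tr(a b^-1 a b a^-2 b^-1)*tr(b) - tr(a b^-1 a b a^-2)  (eliminate b^-1) = -x^3*y^3*z + x^4*y^2 + x^2*y^4 + 2*x^2*y^2*z^2 - x^3*y*z - x*y^3*z - x*y*z^3 - 4*x^2*y^2 + 5*x*y*z - x^2 - z^2 + 2
tr(b^-1 a^-2 b^-2 a b^-1 a) = tr(a^-2 b^-2 a b^-1 a)*tr(b) - tr(a^-2 b^-2 a b^-1 a b)  (eliminate b^-1) = x^3*y^3*z - x^4*y^2 - x^2*y^4 - 2*x^2*y^2*z^2 + x^3*y*z + 2*x*y^3*z + x*y*z^3 + 3*x^2*y^2 - y^2*z^2 - 5*x*y*z + x^2 + y^2 + z^2 - 2
tr(b^-1 a^-2 b^-2 a b^-1 a^-1) = tr(b^-1 a^-2 b^-2 a b^-1)*tr(a) - tr(b^-1 a^-2 b^-2 a b^-1 a)  (eliminate a^-1) = x^2*y^2*z^2 - x^3*y*z - x*y^3*z - x*y*z^3 + y^2*z^2 + 3*x*y*z - y^2 - z^2 + 2
tr(a^-2 b^-2 a b^-1 a^-2 b^-1) = tr(b^-1 a^-2 b^-2 a b^-1 a^-1)*tr(a) - tr(b^-1 a^-2 b^-2 a b^-1)  (eliminate a^-1) = x^3*y^2*z^2 - x^4*y*z - 2*x^2*y^3*z - x^2*y*z^3 + x^3*y^2 + x*y^4 + 2*x*y^2*z^2 + 3*x^2*y*z - y^3*z - 4*x*y^2 - x*z^2 + 2*y*z + x
tr(a b a^-2 b) = tr(a^-1 b a b)*tr(a) - tr(a^-1 b a b a)  (eliminate a^-1) = x^2*y*z - x^3 - x*z^2 - y*z + 3*x
tr(a^-1 b^-1 a b a^-1) = tr(a b a^-2)*tr(b) - tr(a b a^-2 b)  (eliminate b^-1) = -x^2*y*z + x^3 + x*y^2 + x*z^2 - 3*x
tr(b a^-1 b^-1 a b) = tr(a b^2 a^-1)*tr(b) - tr(a b^2 a^-1 b)  (eliminate b^-1) = -x*y^2*z + x^2*y + y^3 + y*z^2 - 3*y
tr(a b a b a^-1 b) = tr(b a b a b)*tr(a) - tr(b a b a b a)  (eliminate a^-1) = x*y*z^2 - x^2*z - z^3 - x*y + 3*z
tr(b a^-1 b^-1 a b a) = tr(a b a b a^-1)*tr(b) - tr(a b a b a^-1 b)  (eliminate b^-1) = -x*y*z^2 + x^2*z + y^2*z + z^3 - 3*z
tr(a^-1 b^-1 a b a^-1 b) = tr(b a^-1 b^-1 a b)*tr(a) - tr(b a^-1 b^-1 a b a)  (eliminate a^-1) = -x^2*y^2*z + x^3*y + x*y^3 + 2*x*y*z^2 - x^2*z - y^2*z - z^3 - 3*x*y + 3*z
tr(a^-1 b^-1 a^-1 b^-1 a b) = tr(a^-1 b^-1 a b a^-1)*tr(b) - tr(a^-1 b^-1 a b a^-1 b)  (eliminate b^-1) = -x*y*z^2 + x^2*z + y^2*z + z^3 - 3*z
tr(b^-1 a b^-1 a^-1 b^-1 a^-1) = tr(a^-1 b^-1 a^-1 b^-1 a)*tr(b) - tr(a^-1 b^-1 a^-1 b^-1 a b)  (eliminate b^-1) = x*y*z^2 - x^2*z - z^3 - x*y + 3*z
tr(a^-1 b^-1 a^-1 b^-2 a b^-1) = tr(b^-1 a b^-1 a^-1 b^-1 a^-1)*tr(b) - tr(b^-1 a b^-1 a^-1 b^-1 a^-1 b)  (eliminate b^-1) = x*y^2*z^2 - x^2*y*z - y*z^3 - x*y^2 + 2*y*z + x
tr(a^-1 b^-2 a b^-1 a^-2 b^-1) = tr(a^-1 b^-1 a^-1 b^-2 a b^-1)*tr(a) - tr(a^-1 b^-1 a^-1 b^-2 a b^-1 a)  (eliminate a^-1) = x^2*y^2*z^2 - x^3*y*z - x*y^3*z - x*y*z^3 + y^2*z^2 + 2*x*y*z + x^2 - 2
tr(a^-1 b^-2 a b^-1 a^-2 b^-1 a^-2) = tr(a^-2 b^-2 a b^-1 a^-2 b^-1)*tr(a) - tr(a^-2 b^-2 a b^-1 a^-2 b^-1 a)  (eliminate a^-1) = x^4*y^2*z^2 - x^5*y*z - 2*x^3*y^3*z - x^3*y*z^3 + x^4*y^2 + x^2*y^4 + x^2*y^2*z^2 + 4*x^3*y*z + x*y*z^3 - 4*x^2*y^2 - x^2*z^2 - y^2*z^2 + 2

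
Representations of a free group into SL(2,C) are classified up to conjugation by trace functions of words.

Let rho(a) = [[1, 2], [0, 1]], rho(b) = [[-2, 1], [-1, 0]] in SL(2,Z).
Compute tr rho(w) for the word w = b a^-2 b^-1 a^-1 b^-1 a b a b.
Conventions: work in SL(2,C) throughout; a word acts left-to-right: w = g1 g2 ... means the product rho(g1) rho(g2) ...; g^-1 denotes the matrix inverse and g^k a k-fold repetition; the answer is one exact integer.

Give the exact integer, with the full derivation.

rho(b) = [[-2, 1], [-1, 0]]
... * rho(a^-1) = [[1, -2], [0, 1]]  ->  [[-2, 5], [-1, 2]]
... * rho(a^-1) = [[1, -2], [0, 1]]  ->  [[-2, 9], [-1, 4]]
... * rho(b^-1) = [[0, -1], [1, -2]]  ->  [[9, -16], [4, -7]]
... * rho(a^-1) = [[1, -2], [0, 1]]  ->  [[9, -34], [4, -15]]
... * rho(b^-1) = [[0, -1], [1, -2]]  ->  [[-34, 59], [-15, 26]]
... * rho(a) = [[1, 2], [0, 1]]  ->  [[-34, -9], [-15, -4]]
... * rho(b) = [[-2, 1], [-1, 0]]  ->  [[77, -34], [34, -15]]
... * rho(a) = [[1, 2], [0, 1]]  ->  [[77, 120], [34, 53]]
... * rho(b) = [[-2, 1], [-1, 0]]  ->  [[-274, 77], [-121, 34]]
tr = -274 + 34 = -240

-240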